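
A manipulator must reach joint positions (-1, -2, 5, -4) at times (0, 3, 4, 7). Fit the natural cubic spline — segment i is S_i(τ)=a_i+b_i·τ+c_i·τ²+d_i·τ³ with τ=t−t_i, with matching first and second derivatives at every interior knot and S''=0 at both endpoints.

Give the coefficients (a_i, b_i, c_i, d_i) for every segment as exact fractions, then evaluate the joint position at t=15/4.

Δ: Δ0=-1/3, Δ1=7, Δ2=-3
row 1: diag=8, rhs=44; c'=1/8, d'=11/2
row 2: denom=8−1·1/8=63/8; d'=(-60−1·11/2)/(63/8)=-524/63
back: M2=-524/63
back: M1=11/2−1/8·-524/63=412/63
M: M0=0, M1=412/63, M2=-524/63, M3=0
seg 0: a=-1, c=M0/2=0, d=(M1−M0)/(6·3)=206/567, b=Δ0−h0·(2M0+M1)/6=-227/63
seg 1: a=-2, c=M1/2=206/63, d=(M2−M1)/(6·1)=-52/21, b=Δ1−h1·(2M1+M2)/6=391/63
seg 2: a=5, c=M2/2=-262/63, d=(M3−M2)/(6·3)=262/567, b=Δ2−h2·(2M2+M3)/6=335/63
t_q=15/4 → seg 1, τ=3/4; S=-2+391/63·τ+206/63·τ²+-52/21·τ³=1159/336

  seg 0: a=-1 b=-227/63 c=0 d=206/567
  seg 1: a=-2 b=391/63 c=206/63 d=-52/21
  seg 2: a=5 b=335/63 c=-262/63 d=262/567
S(15/4) = 1159/336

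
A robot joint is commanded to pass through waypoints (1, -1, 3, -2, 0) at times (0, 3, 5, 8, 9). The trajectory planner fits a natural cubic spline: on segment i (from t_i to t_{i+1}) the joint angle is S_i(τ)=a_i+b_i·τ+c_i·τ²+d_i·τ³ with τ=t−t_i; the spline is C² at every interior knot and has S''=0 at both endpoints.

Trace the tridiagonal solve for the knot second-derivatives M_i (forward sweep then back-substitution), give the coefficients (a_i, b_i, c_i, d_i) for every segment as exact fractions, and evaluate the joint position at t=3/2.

  seg 0: a=1 b=-631/339 c=0 d=15/113
  seg 1: a=-1 b=584/339 c=135/113 d=-179/339
  seg 2: a=3 b=56/339 c=-223/113 d=154/339
  seg 3: a=-2 b=200/339 c=239/113 d=-239/339
S(3/2) = -1215/904

Δ: Δ0=-2/3, Δ1=2, Δ2=-5/3, Δ3=2
row 1: diag=10, rhs=16; c'=1/5, d'=8/5
row 2: denom=10−2·1/5=48/5; d'=(-22−2·8/5)/(48/5)=-21/8
row 3: denom=8−3·5/16=113/16; d'=(22−3·-21/8)/(113/16)=478/113
back: M3=478/113
back: M2=-21/8−5/16·478/113=-446/113
back: M1=8/5−1/5·-446/113=270/113
M: M0=0, M1=270/113, M2=-446/113, M3=478/113, M4=0
seg 0: a=1, c=M0/2=0, d=(M1−M0)/(6·3)=15/113, b=Δ0−h0·(2M0+M1)/6=-631/339
seg 1: a=-1, c=M1/2=135/113, d=(M2−M1)/(6·2)=-179/339, b=Δ1−h1·(2M1+M2)/6=584/339
seg 2: a=3, c=M2/2=-223/113, d=(M3−M2)/(6·3)=154/339, b=Δ2−h2·(2M2+M3)/6=56/339
seg 3: a=-2, c=M3/2=239/113, d=(M4−M3)/(6·1)=-239/339, b=Δ3−h3·(2M3+M4)/6=200/339
t_q=3/2 → seg 0, τ=3/2; S=1+-631/339·τ+0·τ²+15/113·τ³=-1215/904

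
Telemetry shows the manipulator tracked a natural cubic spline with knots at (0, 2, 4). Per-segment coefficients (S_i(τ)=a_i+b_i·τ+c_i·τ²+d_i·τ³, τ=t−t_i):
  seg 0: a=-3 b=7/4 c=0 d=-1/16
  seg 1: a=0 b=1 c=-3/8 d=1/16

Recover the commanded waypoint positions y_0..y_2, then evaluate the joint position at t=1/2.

y_0 = S_0(0) = a_0 = -3
y_1 = S_1(0) = a_1 = 0
y_2 = S_1(2) = 1
t_q=1/2 is in segment 0 (τ=1/2); S_0(τ)=-273/128

y_0=-3 y_1=0 y_2=1
S(1/2) = -273/128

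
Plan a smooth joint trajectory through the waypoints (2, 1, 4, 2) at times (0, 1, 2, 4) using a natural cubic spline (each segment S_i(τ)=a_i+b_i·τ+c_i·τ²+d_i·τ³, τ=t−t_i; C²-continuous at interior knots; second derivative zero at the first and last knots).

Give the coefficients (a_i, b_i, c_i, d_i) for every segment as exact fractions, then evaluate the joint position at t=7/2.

  seg 0: a=2 b=-51/23 c=0 d=28/23
  seg 1: a=1 b=33/23 c=84/23 d=-48/23
  seg 2: a=4 b=57/23 c=-60/23 d=10/23
S(7/2) = 305/92

Δ: Δ0=-1, Δ1=3, Δ2=-1
row 1: diag=4, rhs=24; c'=1/4, d'=6
row 2: denom=6−1·1/4=23/4; d'=(-24−1·6)/(23/4)=-120/23
back: M2=-120/23
back: M1=6−1/4·-120/23=168/23
M: M0=0, M1=168/23, M2=-120/23, M3=0
seg 0: a=2, c=M0/2=0, d=(M1−M0)/(6·1)=28/23, b=Δ0−h0·(2M0+M1)/6=-51/23
seg 1: a=1, c=M1/2=84/23, d=(M2−M1)/(6·1)=-48/23, b=Δ1−h1·(2M1+M2)/6=33/23
seg 2: a=4, c=M2/2=-60/23, d=(M3−M2)/(6·2)=10/23, b=Δ2−h2·(2M2+M3)/6=57/23
t_q=7/2 → seg 2, τ=3/2; S=4+57/23·τ+-60/23·τ²+10/23·τ³=305/92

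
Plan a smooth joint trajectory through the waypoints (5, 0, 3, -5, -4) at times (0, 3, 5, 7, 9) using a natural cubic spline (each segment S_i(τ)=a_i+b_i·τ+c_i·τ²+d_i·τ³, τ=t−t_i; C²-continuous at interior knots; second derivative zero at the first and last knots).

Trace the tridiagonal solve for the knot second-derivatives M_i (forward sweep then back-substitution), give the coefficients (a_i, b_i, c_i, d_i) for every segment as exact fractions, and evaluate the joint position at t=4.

  seg 0: a=5 b=-688/213 c=0 d=37/213
  seg 1: a=0 b=311/213 c=111/71 d=-1315/1704
  seg 2: a=3 b=-659/426 c=-871/284 d=196/213
  seg 3: a=-5 b=-1181/426 c=697/284 d=-697/1704
S(4) = 1279/568

Δ: Δ0=-5/3, Δ1=3/2, Δ2=-4, Δ3=1/2
row 1: diag=10, rhs=19; c'=1/5, d'=19/10
row 2: denom=8−2·1/5=38/5; d'=(-33−2·19/10)/(38/5)=-92/19
row 3: denom=8−2·5/19=142/19; d'=(27−2·-92/19)/(142/19)=697/142
back: M3=697/142
back: M2=-92/19−5/19·697/142=-871/142
back: M1=19/10−1/5·-871/142=222/71
M: M0=0, M1=222/71, M2=-871/142, M3=697/142, M4=0
seg 0: a=5, c=M0/2=0, d=(M1−M0)/(6·3)=37/213, b=Δ0−h0·(2M0+M1)/6=-688/213
seg 1: a=0, c=M1/2=111/71, d=(M2−M1)/(6·2)=-1315/1704, b=Δ1−h1·(2M1+M2)/6=311/213
seg 2: a=3, c=M2/2=-871/284, d=(M3−M2)/(6·2)=196/213, b=Δ2−h2·(2M2+M3)/6=-659/426
seg 3: a=-5, c=M3/2=697/284, d=(M4−M3)/(6·2)=-697/1704, b=Δ3−h3·(2M3+M4)/6=-1181/426
t_q=4 → seg 1, τ=1; S=0+311/213·τ+111/71·τ²+-1315/1704·τ³=1279/568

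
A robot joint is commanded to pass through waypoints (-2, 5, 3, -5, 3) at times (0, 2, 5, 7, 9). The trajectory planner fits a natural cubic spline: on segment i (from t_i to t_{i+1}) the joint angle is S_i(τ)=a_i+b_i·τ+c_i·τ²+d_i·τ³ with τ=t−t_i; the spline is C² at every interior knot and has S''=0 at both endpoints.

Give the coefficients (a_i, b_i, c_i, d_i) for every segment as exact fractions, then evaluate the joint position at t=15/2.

  seg 0: a=-2 b=2089/516 c=0 d=-283/2064
  seg 1: a=5 b=310/129 c=-283/344 d=-23/344
  seg 2: a=3 b=-4477/1032 c=-245/172 d=3289/4128
  seg 3: a=-5 b=-245/516 c=2309/688 d=-2309/4128
S(15/2) = -49187/11008

Δ: Δ0=7/2, Δ1=-2/3, Δ2=-4, Δ3=4
row 1: diag=10, rhs=-25; c'=3/10, d'=-5/2
row 2: denom=10−3·3/10=91/10; d'=(-20−3·-5/2)/(91/10)=-125/91
row 3: denom=8−2·20/91=688/91; d'=(48−2·-125/91)/(688/91)=2309/344
back: M3=2309/344
back: M2=-125/91−20/91·2309/344=-245/86
back: M1=-5/2−3/10·-245/86=-283/172
M: M0=0, M1=-283/172, M2=-245/86, M3=2309/344, M4=0
seg 0: a=-2, c=M0/2=0, d=(M1−M0)/(6·2)=-283/2064, b=Δ0−h0·(2M0+M1)/6=2089/516
seg 1: a=5, c=M1/2=-283/344, d=(M2−M1)/(6·3)=-23/344, b=Δ1−h1·(2M1+M2)/6=310/129
seg 2: a=3, c=M2/2=-245/172, d=(M3−M2)/(6·2)=3289/4128, b=Δ2−h2·(2M2+M3)/6=-4477/1032
seg 3: a=-5, c=M3/2=2309/688, d=(M4−M3)/(6·2)=-2309/4128, b=Δ3−h3·(2M3+M4)/6=-245/516
t_q=15/2 → seg 3, τ=1/2; S=-5+-245/516·τ+2309/688·τ²+-2309/4128·τ³=-49187/11008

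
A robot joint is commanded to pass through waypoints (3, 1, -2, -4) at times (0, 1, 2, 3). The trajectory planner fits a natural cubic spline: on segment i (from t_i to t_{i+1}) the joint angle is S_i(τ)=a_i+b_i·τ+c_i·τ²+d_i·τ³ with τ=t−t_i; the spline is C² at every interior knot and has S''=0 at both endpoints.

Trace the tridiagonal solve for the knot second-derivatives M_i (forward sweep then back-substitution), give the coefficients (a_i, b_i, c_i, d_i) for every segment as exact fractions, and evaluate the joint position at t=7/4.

Δ: Δ0=-2, Δ1=-3, Δ2=-2
row 1: diag=4, rhs=-6; c'=1/4, d'=-3/2
row 2: denom=4−1·1/4=15/4; d'=(6−1·-3/2)/(15/4)=2
back: M2=2
back: M1=-3/2−1/4·2=-2
M: M0=0, M1=-2, M2=2, M3=0
seg 0: a=3, c=M0/2=0, d=(M1−M0)/(6·1)=-1/3, b=Δ0−h0·(2M0+M1)/6=-5/3
seg 1: a=1, c=M1/2=-1, d=(M2−M1)/(6·1)=2/3, b=Δ1−h1·(2M1+M2)/6=-8/3
seg 2: a=-2, c=M2/2=1, d=(M3−M2)/(6·1)=-1/3, b=Δ2−h2·(2M2+M3)/6=-8/3
t_q=7/4 → seg 1, τ=3/4; S=1+-8/3·τ+-1·τ²+2/3·τ³=-41/32

  seg 0: a=3 b=-5/3 c=0 d=-1/3
  seg 1: a=1 b=-8/3 c=-1 d=2/3
  seg 2: a=-2 b=-8/3 c=1 d=-1/3
S(7/4) = -41/32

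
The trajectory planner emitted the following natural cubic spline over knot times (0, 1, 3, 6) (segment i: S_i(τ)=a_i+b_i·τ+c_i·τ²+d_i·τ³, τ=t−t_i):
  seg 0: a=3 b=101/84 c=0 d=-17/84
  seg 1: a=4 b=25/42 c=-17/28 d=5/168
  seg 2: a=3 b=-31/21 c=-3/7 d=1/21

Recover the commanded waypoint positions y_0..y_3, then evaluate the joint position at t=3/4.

y_0=3 y_1=4 y_2=3 y_3=-4
S(3/4) = 977/256

y_0 = S_0(0) = a_0 = 3
y_1 = S_1(0) = a_1 = 4
y_2 = S_2(0) = a_2 = 3
y_3 = S_2(3) = -4
t_q=3/4 is in segment 0 (τ=3/4); S_0(τ)=977/256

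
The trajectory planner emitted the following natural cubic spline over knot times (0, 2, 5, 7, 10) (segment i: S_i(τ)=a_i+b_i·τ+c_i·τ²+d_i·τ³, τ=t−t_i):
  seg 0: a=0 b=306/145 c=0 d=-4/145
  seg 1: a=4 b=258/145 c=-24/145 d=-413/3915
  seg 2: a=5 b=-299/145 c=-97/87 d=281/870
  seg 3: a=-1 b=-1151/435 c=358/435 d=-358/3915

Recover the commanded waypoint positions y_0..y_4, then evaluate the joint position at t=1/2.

y_0=0 y_1=4 y_2=5 y_3=-1 y_4=-4
S(1/2) = 61/58

y_0 = S_0(0) = a_0 = 0
y_1 = S_1(0) = a_1 = 4
y_2 = S_2(0) = a_2 = 5
y_3 = S_3(0) = a_3 = -1
y_4 = S_3(3) = -4
t_q=1/2 is in segment 0 (τ=1/2); S_0(τ)=61/58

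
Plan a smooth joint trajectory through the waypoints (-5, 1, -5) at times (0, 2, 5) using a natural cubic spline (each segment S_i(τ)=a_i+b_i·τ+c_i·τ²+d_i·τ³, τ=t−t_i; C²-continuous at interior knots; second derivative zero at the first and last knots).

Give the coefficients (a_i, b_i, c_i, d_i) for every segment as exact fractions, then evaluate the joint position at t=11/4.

Δ: Δ0=3, Δ1=-2
row 1: diag=10, rhs=-30; c'=3/10, d'=-3
back: M1=-3
M: M0=0, M1=-3, M2=0
seg 0: a=-5, c=M0/2=0, d=(M1−M0)/(6·2)=-1/4, b=Δ0−h0·(2M0+M1)/6=4
seg 1: a=1, c=M1/2=-3/2, d=(M2−M1)/(6·3)=1/6, b=Δ1−h1·(2M1+M2)/6=1
t_q=11/4 → seg 1, τ=3/4; S=1+1·τ+-3/2·τ²+1/6·τ³=125/128

  seg 0: a=-5 b=4 c=0 d=-1/4
  seg 1: a=1 b=1 c=-3/2 d=1/6
S(11/4) = 125/128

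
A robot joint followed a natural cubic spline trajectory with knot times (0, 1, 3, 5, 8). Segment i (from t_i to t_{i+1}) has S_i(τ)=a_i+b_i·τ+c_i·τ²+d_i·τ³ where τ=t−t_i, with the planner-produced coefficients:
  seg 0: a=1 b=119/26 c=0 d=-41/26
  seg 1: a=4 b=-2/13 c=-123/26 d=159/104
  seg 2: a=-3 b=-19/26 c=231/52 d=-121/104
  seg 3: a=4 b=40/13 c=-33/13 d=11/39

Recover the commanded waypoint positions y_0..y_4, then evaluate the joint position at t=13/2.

y_0=1 y_1=4 y_2=-3 y_3=4 y_4=-2
S(13/2) = 401/104

y_0 = S_0(0) = a_0 = 1
y_1 = S_1(0) = a_1 = 4
y_2 = S_2(0) = a_2 = -3
y_3 = S_3(0) = a_3 = 4
y_4 = S_3(3) = -2
t_q=13/2 is in segment 3 (τ=3/2); S_3(τ)=401/104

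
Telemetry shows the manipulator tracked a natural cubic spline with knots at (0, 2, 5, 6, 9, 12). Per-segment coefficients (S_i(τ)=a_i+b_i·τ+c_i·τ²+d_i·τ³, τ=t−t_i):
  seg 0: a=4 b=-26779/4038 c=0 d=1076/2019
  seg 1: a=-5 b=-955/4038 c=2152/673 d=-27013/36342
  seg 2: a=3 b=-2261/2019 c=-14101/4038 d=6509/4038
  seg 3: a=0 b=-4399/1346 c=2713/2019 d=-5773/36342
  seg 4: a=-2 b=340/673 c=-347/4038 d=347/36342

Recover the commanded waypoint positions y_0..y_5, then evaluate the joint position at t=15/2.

y_0 = S_0(0) = a_0 = 4
y_1 = S_1(0) = a_1 = -5
y_2 = S_2(0) = a_2 = 3
y_3 = S_3(0) = a_3 = 0
y_4 = S_4(0) = a_4 = -2
y_5 = S_4(3) = -1
t_q=15/2 is in segment 3 (τ=3/2); S_3(τ)=-26005/10768

y_0=4 y_1=-5 y_2=3 y_3=0 y_4=-2 y_5=-1
S(15/2) = -26005/10768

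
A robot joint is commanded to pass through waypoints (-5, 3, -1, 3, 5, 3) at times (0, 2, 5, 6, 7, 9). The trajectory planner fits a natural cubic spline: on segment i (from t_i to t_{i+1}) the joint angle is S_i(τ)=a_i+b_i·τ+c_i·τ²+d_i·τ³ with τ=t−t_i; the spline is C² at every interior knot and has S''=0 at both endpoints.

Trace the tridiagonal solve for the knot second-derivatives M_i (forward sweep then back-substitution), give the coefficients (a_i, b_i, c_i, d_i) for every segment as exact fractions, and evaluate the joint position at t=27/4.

Δ: Δ0=4, Δ1=-4/3, Δ2=4, Δ3=2, Δ4=-1
row 1: diag=10, rhs=-32; c'=3/10, d'=-16/5
row 2: denom=8−3·3/10=71/10; d'=(32−3·-16/5)/(71/10)=416/71
row 3: denom=4−1·10/71=274/71; d'=(-12−1·416/71)/(274/71)=-634/137
row 4: denom=6−1·71/274=1573/274; d'=(-18−1·-634/137)/(1573/274)=-3664/1573
back: M4=-3664/1573
back: M3=-634/137−71/274·-3664/1573=-6330/1573
back: M2=416/71−10/71·-6330/1573=10108/1573
back: M1=-16/5−3/10·10108/1573=-8066/1573
M: M0=0, M1=-8066/1573, M2=10108/1573, M3=-6330/1573, M4=-3664/1573, M5=0
seg 0: a=-5, c=M0/2=0, d=(M1−M0)/(6·2)=-4033/9438, b=Δ0−h0·(2M0+M1)/6=26942/4719
seg 1: a=3, c=M1/2=-4033/1573, d=(M2−M1)/(6·3)=233/363, b=Δ1−h1·(2M1+M2)/6=2744/4719
seg 2: a=-1, c=M2/2=5054/1573, d=(M3−M2)/(6·1)=-8219/4719, b=Δ2−h2·(2M2+M3)/6=11933/4719
seg 3: a=3, c=M3/2=-3165/1573, d=(M4−M3)/(6·1)=1333/4719, b=Δ3−h3·(2M3+M4)/6=1600/429
seg 4: a=5, c=M4/2=-1832/1573, d=(M5−M4)/(6·2)=916/4719, b=Δ4−h4·(2M4+M5)/6=2609/4719
t_q=27/4 → seg 3, τ=3/4; S=3+1600/429·τ+-3165/1573·τ²+1333/4719·τ³=481673/100672

  seg 0: a=-5 b=26942/4719 c=0 d=-4033/9438
  seg 1: a=3 b=2744/4719 c=-4033/1573 d=233/363
  seg 2: a=-1 b=11933/4719 c=5054/1573 d=-8219/4719
  seg 3: a=3 b=1600/429 c=-3165/1573 d=1333/4719
  seg 4: a=5 b=2609/4719 c=-1832/1573 d=916/4719
S(27/4) = 481673/100672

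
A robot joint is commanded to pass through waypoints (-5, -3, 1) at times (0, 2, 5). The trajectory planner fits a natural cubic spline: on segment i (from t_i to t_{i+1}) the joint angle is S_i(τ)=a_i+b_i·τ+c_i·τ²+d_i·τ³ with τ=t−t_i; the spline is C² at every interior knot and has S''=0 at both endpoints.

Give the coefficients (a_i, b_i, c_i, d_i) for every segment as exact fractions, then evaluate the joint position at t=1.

Δ: Δ0=1, Δ1=4/3
row 1: diag=10, rhs=2; c'=3/10, d'=1/5
back: M1=1/5
M: M0=0, M1=1/5, M2=0
seg 0: a=-5, c=M0/2=0, d=(M1−M0)/(6·2)=1/60, b=Δ0−h0·(2M0+M1)/6=14/15
seg 1: a=-3, c=M1/2=1/10, d=(M2−M1)/(6·3)=-1/90, b=Δ1−h1·(2M1+M2)/6=17/15
t_q=1 → seg 0, τ=1; S=-5+14/15·τ+0·τ²+1/60·τ³=-81/20

  seg 0: a=-5 b=14/15 c=0 d=1/60
  seg 1: a=-3 b=17/15 c=1/10 d=-1/90
S(1) = -81/20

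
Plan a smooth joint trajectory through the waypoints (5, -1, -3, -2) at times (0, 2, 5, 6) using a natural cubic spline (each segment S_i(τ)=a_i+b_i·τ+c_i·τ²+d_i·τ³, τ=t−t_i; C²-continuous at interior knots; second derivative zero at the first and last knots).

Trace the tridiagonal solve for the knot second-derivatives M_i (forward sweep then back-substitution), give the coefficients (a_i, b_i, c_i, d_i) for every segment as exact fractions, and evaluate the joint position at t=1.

Δ: Δ0=-3, Δ1=-2/3, Δ2=1
row 1: diag=10, rhs=14; c'=3/10, d'=7/5
row 2: denom=8−3·3/10=71/10; d'=(10−3·7/5)/(71/10)=58/71
back: M2=58/71
back: M1=7/5−3/10·58/71=82/71
M: M0=0, M1=82/71, M2=58/71, M3=0
seg 0: a=5, c=M0/2=0, d=(M1−M0)/(6·2)=41/426, b=Δ0−h0·(2M0+M1)/6=-721/213
seg 1: a=-1, c=M1/2=41/71, d=(M2−M1)/(6·3)=-4/213, b=Δ1−h1·(2M1+M2)/6=-475/213
seg 2: a=-3, c=M2/2=29/71, d=(M3−M2)/(6·1)=-29/213, b=Δ2−h2·(2M2+M3)/6=155/213
t_q=1 → seg 0, τ=1; S=5+-721/213·τ+0·τ²+41/426·τ³=243/142

  seg 0: a=5 b=-721/213 c=0 d=41/426
  seg 1: a=-1 b=-475/213 c=41/71 d=-4/213
  seg 2: a=-3 b=155/213 c=29/71 d=-29/213
S(1) = 243/142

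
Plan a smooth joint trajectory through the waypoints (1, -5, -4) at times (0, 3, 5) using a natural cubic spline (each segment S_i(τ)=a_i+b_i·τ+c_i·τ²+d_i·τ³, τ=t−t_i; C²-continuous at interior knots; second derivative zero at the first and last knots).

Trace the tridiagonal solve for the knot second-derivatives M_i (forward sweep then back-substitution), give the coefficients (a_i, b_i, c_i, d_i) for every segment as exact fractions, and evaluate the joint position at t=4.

Δ: Δ0=-2, Δ1=1/2
row 1: diag=10, rhs=15; c'=1/5, d'=3/2
back: M1=3/2
M: M0=0, M1=3/2, M2=0
seg 0: a=1, c=M0/2=0, d=(M1−M0)/(6·3)=1/12, b=Δ0−h0·(2M0+M1)/6=-11/4
seg 1: a=-5, c=M1/2=3/4, d=(M2−M1)/(6·2)=-1/8, b=Δ1−h1·(2M1+M2)/6=-1/2
t_q=4 → seg 1, τ=1; S=-5+-1/2·τ+3/4·τ²+-1/8·τ³=-39/8

  seg 0: a=1 b=-11/4 c=0 d=1/12
  seg 1: a=-5 b=-1/2 c=3/4 d=-1/8
S(4) = -39/8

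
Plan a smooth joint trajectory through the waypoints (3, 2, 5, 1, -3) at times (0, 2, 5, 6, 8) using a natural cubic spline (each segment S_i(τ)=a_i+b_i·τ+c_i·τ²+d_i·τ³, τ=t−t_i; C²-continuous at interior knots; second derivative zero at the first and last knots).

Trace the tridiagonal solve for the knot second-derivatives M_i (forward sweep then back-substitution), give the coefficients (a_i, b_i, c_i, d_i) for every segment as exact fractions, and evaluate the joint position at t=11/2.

  seg 0: a=3 b=-541/416 c=0 d=333/1664
  seg 1: a=2 b=229/208 c=999/832 d=-79/192
  seg 2: a=5 b=-2333/832 c=-1041/416 d=1087/832
  seg 3: a=1 b=-809/208 c=1179/832 d=-393/1664
S(11/2) = 20871/6656

Δ: Δ0=-1/2, Δ1=1, Δ2=-4, Δ3=-2
row 1: diag=10, rhs=9; c'=3/10, d'=9/10
row 2: denom=8−3·3/10=71/10; d'=(-30−3·9/10)/(71/10)=-327/71
row 3: denom=6−1·10/71=416/71; d'=(12−1·-327/71)/(416/71)=1179/416
back: M3=1179/416
back: M2=-327/71−10/71·1179/416=-1041/208
back: M1=9/10−3/10·-1041/208=999/416
M: M0=0, M1=999/416, M2=-1041/208, M3=1179/416, M4=0
seg 0: a=3, c=M0/2=0, d=(M1−M0)/(6·2)=333/1664, b=Δ0−h0·(2M0+M1)/6=-541/416
seg 1: a=2, c=M1/2=999/832, d=(M2−M1)/(6·3)=-79/192, b=Δ1−h1·(2M1+M2)/6=229/208
seg 2: a=5, c=M2/2=-1041/416, d=(M3−M2)/(6·1)=1087/832, b=Δ2−h2·(2M2+M3)/6=-2333/832
seg 3: a=1, c=M3/2=1179/832, d=(M4−M3)/(6·2)=-393/1664, b=Δ3−h3·(2M3+M4)/6=-809/208
t_q=11/2 → seg 2, τ=1/2; S=5+-2333/832·τ+-1041/416·τ²+1087/832·τ³=20871/6656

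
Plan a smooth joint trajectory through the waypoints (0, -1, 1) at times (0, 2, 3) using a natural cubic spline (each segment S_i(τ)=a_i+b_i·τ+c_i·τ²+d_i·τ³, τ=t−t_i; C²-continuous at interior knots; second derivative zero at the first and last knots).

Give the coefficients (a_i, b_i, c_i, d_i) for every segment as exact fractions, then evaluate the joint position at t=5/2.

  seg 0: a=0 b=-4/3 c=0 d=5/24
  seg 1: a=-1 b=7/6 c=5/4 d=-5/12
S(5/2) = -5/32

Δ: Δ0=-1/2, Δ1=2
row 1: diag=6, rhs=15; c'=1/6, d'=5/2
back: M1=5/2
M: M0=0, M1=5/2, M2=0
seg 0: a=0, c=M0/2=0, d=(M1−M0)/(6·2)=5/24, b=Δ0−h0·(2M0+M1)/6=-4/3
seg 1: a=-1, c=M1/2=5/4, d=(M2−M1)/(6·1)=-5/12, b=Δ1−h1·(2M1+M2)/6=7/6
t_q=5/2 → seg 1, τ=1/2; S=-1+7/6·τ+5/4·τ²+-5/12·τ³=-5/32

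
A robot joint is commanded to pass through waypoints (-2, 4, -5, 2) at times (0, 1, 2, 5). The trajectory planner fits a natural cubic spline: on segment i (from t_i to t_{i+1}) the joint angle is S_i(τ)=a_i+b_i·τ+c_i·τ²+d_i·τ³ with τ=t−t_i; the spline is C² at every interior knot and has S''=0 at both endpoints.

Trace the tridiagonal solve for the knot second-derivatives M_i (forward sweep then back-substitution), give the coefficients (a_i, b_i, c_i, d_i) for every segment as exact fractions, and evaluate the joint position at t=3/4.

Δ: Δ0=6, Δ1=-9, Δ2=7/3
row 1: diag=4, rhs=-90; c'=1/4, d'=-45/2
row 2: denom=8−1·1/4=31/4; d'=(68−1·-45/2)/(31/4)=362/31
back: M2=362/31
back: M1=-45/2−1/4·362/31=-788/31
M: M0=0, M1=-788/31, M2=362/31, M3=0
seg 0: a=-2, c=M0/2=0, d=(M1−M0)/(6·1)=-394/93, b=Δ0−h0·(2M0+M1)/6=952/93
seg 1: a=4, c=M1/2=-394/31, d=(M2−M1)/(6·1)=575/93, b=Δ1−h1·(2M1+M2)/6=-230/93
seg 2: a=-5, c=M2/2=181/31, d=(M3−M2)/(6·3)=-181/279, b=Δ2−h2·(2M2+M3)/6=-869/93
t_q=3/4 → seg 0, τ=3/4; S=-2+952/93·τ+0·τ²+-394/93·τ³=3859/992

  seg 0: a=-2 b=952/93 c=0 d=-394/93
  seg 1: a=4 b=-230/93 c=-394/31 d=575/93
  seg 2: a=-5 b=-869/93 c=181/31 d=-181/279
S(3/4) = 3859/992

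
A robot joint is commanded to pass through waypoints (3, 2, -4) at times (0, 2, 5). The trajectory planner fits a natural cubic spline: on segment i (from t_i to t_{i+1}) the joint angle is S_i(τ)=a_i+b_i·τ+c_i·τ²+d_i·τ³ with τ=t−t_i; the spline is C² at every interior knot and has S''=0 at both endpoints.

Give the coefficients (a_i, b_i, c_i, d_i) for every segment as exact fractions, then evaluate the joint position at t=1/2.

  seg 0: a=3 b=-1/5 c=0 d=-3/40
  seg 1: a=2 b=-11/10 c=-9/20 d=1/20
S(1/2) = 185/64

Δ: Δ0=-1/2, Δ1=-2
row 1: diag=10, rhs=-9; c'=3/10, d'=-9/10
back: M1=-9/10
M: M0=0, M1=-9/10, M2=0
seg 0: a=3, c=M0/2=0, d=(M1−M0)/(6·2)=-3/40, b=Δ0−h0·(2M0+M1)/6=-1/5
seg 1: a=2, c=M1/2=-9/20, d=(M2−M1)/(6·3)=1/20, b=Δ1−h1·(2M1+M2)/6=-11/10
t_q=1/2 → seg 0, τ=1/2; S=3+-1/5·τ+0·τ²+-3/40·τ³=185/64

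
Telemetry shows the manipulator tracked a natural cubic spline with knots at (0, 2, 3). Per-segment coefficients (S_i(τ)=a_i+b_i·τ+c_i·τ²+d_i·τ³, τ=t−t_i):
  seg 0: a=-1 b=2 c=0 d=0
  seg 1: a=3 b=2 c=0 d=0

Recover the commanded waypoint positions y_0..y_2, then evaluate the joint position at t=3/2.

y_0 = S_0(0) = a_0 = -1
y_1 = S_1(0) = a_1 = 3
y_2 = S_1(1) = 5
t_q=3/2 is in segment 0 (τ=3/2); S_0(τ)=2

y_0=-1 y_1=3 y_2=5
S(3/2) = 2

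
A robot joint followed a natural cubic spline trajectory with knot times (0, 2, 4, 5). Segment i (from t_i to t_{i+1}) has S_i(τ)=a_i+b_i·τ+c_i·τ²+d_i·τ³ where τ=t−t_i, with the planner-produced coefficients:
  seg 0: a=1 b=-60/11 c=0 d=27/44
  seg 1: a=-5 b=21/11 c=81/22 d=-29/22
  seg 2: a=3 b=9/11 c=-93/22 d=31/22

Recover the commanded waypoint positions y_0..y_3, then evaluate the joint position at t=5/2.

y_0=1 y_1=-5 y_2=3 y_3=1
S(5/2) = -579/176

y_0 = S_0(0) = a_0 = 1
y_1 = S_1(0) = a_1 = -5
y_2 = S_2(0) = a_2 = 3
y_3 = S_2(1) = 1
t_q=5/2 is in segment 1 (τ=1/2); S_1(τ)=-579/176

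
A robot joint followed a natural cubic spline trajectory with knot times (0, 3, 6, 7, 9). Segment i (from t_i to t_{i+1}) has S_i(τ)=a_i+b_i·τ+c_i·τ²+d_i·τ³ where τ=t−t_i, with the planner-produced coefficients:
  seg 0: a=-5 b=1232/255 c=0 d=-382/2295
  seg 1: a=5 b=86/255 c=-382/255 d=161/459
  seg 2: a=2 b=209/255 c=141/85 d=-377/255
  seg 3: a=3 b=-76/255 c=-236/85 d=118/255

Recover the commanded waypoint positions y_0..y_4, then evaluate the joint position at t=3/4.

y_0 = S_0(0) = a_0 = -5
y_1 = S_1(0) = a_1 = 5
y_2 = S_2(0) = a_2 = 2
y_3 = S_3(0) = a_3 = 3
y_4 = S_3(2) = -5
t_q=3/4 is in segment 0 (τ=3/4); S_0(τ)=-787/544

y_0=-5 y_1=5 y_2=2 y_3=3 y_4=-5
S(3/4) = -787/544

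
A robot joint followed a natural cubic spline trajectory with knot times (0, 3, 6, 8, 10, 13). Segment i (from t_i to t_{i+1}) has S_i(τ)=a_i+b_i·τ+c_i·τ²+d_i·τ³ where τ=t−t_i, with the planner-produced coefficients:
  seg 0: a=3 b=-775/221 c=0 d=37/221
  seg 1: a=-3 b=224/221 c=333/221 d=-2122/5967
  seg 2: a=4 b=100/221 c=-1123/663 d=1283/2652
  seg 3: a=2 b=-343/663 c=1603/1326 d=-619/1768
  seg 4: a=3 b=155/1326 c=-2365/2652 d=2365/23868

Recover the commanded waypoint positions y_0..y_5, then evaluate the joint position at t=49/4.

y_0=3 y_1=-3 y_2=4 y_3=2 y_4=3 y_5=-2
S(49/4) = -6957/56576

y_0 = S_0(0) = a_0 = 3
y_1 = S_1(0) = a_1 = -3
y_2 = S_2(0) = a_2 = 4
y_3 = S_3(0) = a_3 = 2
y_4 = S_4(0) = a_4 = 3
y_5 = S_4(3) = -2
t_q=49/4 is in segment 4 (τ=9/4); S_4(τ)=-6957/56576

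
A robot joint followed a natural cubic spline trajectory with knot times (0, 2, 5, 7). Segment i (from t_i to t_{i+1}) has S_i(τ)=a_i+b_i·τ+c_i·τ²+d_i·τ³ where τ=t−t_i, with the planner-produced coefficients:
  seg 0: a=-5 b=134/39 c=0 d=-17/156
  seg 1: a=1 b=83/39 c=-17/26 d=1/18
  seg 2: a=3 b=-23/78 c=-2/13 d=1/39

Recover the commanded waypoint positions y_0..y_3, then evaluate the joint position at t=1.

y_0=-5 y_1=1 y_2=3 y_3=2
S(1) = -87/52

y_0 = S_0(0) = a_0 = -5
y_1 = S_1(0) = a_1 = 1
y_2 = S_2(0) = a_2 = 3
y_3 = S_2(2) = 2
t_q=1 is in segment 0 (τ=1); S_0(τ)=-87/52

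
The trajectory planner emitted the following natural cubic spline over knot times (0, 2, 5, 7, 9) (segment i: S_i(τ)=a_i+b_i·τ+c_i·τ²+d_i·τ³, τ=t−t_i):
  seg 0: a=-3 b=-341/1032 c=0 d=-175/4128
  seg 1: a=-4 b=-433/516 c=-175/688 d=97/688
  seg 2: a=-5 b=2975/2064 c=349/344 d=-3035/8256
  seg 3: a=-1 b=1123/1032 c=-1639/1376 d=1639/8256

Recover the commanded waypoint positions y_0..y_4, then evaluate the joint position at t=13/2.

y_0 = S_0(0) = a_0 = -3
y_1 = S_1(0) = a_1 = -4
y_2 = S_2(0) = a_2 = -5
y_3 = S_3(0) = a_3 = -1
y_4 = S_3(2) = -2
t_q=13/2 is in segment 2 (τ=3/2); S_2(τ)=-39539/22016

y_0=-3 y_1=-4 y_2=-5 y_3=-1 y_4=-2
S(13/2) = -39539/22016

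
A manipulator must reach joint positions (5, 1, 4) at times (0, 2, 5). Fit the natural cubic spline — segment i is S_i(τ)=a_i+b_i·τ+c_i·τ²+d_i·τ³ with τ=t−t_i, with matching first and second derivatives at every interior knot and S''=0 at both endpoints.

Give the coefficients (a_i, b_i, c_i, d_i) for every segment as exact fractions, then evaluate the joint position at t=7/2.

Δ: Δ0=-2, Δ1=1
row 1: diag=10, rhs=18; c'=3/10, d'=9/5
back: M1=9/5
M: M0=0, M1=9/5, M2=0
seg 0: a=5, c=M0/2=0, d=(M1−M0)/(6·2)=3/20, b=Δ0−h0·(2M0+M1)/6=-13/5
seg 1: a=1, c=M1/2=9/10, d=(M2−M1)/(6·3)=-1/10, b=Δ1−h1·(2M1+M2)/6=-4/5
t_q=7/2 → seg 1, τ=3/2; S=1+-4/5·τ+9/10·τ²+-1/10·τ³=119/80

  seg 0: a=5 b=-13/5 c=0 d=3/20
  seg 1: a=1 b=-4/5 c=9/10 d=-1/10
S(7/2) = 119/80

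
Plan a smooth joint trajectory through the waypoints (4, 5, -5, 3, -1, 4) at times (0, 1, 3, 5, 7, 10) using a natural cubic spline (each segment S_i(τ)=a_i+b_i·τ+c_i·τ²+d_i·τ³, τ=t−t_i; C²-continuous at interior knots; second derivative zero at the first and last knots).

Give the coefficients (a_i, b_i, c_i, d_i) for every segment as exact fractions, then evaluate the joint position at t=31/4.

  seg 0: a=4 b=764/291 c=0 d=-473/291
  seg 1: a=5 b=-655/291 c=-473/97 d=1019/582
  seg 2: a=-5 b=-217/291 c=546/97 d=-1895/1164
  seg 3: a=3 b=650/291 c=-803/194 d=1177/1164
  seg 4: a=-1 b=-637/291 c=187/97 d=-187/873
S(31/4) = -10229/6208

Δ: Δ0=1, Δ1=-5, Δ2=4, Δ3=-2, Δ4=5/3
row 1: diag=6, rhs=-36; c'=1/3, d'=-6
row 2: denom=8−2·1/3=22/3; d'=(54−2·-6)/(22/3)=9
row 3: denom=8−2·3/11=82/11; d'=(-36−2·9)/(82/11)=-297/41
row 4: denom=10−2·11/41=388/41; d'=(22−2·-297/41)/(388/41)=374/97
back: M4=374/97
back: M3=-297/41−11/41·374/97=-803/97
back: M2=9−3/11·-803/97=1092/97
back: M1=-6−1/3·1092/97=-946/97
M: M0=0, M1=-946/97, M2=1092/97, M3=-803/97, M4=374/97, M5=0
seg 0: a=4, c=M0/2=0, d=(M1−M0)/(6·1)=-473/291, b=Δ0−h0·(2M0+M1)/6=764/291
seg 1: a=5, c=M1/2=-473/97, d=(M2−M1)/(6·2)=1019/582, b=Δ1−h1·(2M1+M2)/6=-655/291
seg 2: a=-5, c=M2/2=546/97, d=(M3−M2)/(6·2)=-1895/1164, b=Δ2−h2·(2M2+M3)/6=-217/291
seg 3: a=3, c=M3/2=-803/194, d=(M4−M3)/(6·2)=1177/1164, b=Δ3−h3·(2M3+M4)/6=650/291
seg 4: a=-1, c=M4/2=187/97, d=(M5−M4)/(6·3)=-187/873, b=Δ4−h4·(2M4+M5)/6=-637/291
t_q=31/4 → seg 4, τ=3/4; S=-1+-637/291·τ+187/97·τ²+-187/873·τ³=-10229/6208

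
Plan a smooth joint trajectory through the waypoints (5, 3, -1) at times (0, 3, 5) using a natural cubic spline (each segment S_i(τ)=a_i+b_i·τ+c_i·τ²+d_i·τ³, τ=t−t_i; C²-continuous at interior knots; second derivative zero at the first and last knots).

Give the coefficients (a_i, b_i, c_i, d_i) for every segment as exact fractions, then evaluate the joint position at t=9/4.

Δ: Δ0=-2/3, Δ1=-2
row 1: diag=10, rhs=-8; c'=1/5, d'=-4/5
back: M1=-4/5
M: M0=0, M1=-4/5, M2=0
seg 0: a=5, c=M0/2=0, d=(M1−M0)/(6·3)=-2/45, b=Δ0−h0·(2M0+M1)/6=-4/15
seg 1: a=3, c=M1/2=-2/5, d=(M2−M1)/(6·2)=1/15, b=Δ1−h1·(2M1+M2)/6=-22/15
t_q=9/4 → seg 0, τ=9/4; S=5+-4/15·τ+0·τ²+-2/45·τ³=623/160

  seg 0: a=5 b=-4/15 c=0 d=-2/45
  seg 1: a=3 b=-22/15 c=-2/5 d=1/15
S(9/4) = 623/160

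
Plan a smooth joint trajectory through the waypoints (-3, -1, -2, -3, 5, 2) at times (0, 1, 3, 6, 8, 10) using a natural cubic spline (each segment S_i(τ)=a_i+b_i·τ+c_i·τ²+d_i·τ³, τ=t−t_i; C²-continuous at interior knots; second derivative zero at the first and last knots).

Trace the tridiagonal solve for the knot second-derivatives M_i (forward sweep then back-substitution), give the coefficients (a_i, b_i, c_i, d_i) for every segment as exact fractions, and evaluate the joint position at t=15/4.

  seg 0: a=-3 b=13679/5736 c=0 d=-2207/5736
  seg 1: a=-1 b=3529/2868 c=-2207/1912 d=829/5736
  seg 2: a=-2 b=-4739/2868 c=-549/1912 d=4169/17208
  seg 3: a=-3 b=18161/5736 c=905/478 d=-16937/22944
  seg 4: a=5 b=5395/2868 c=-9697/3824 d=9697/22944
S(15/4) = -403641/122368

Δ: Δ0=2, Δ1=-1/2, Δ2=-1/3, Δ3=4, Δ4=-3/2
row 1: diag=6, rhs=-15; c'=1/3, d'=-5/2
row 2: denom=10−2·1/3=28/3; d'=(1−2·-5/2)/(28/3)=9/14
row 3: denom=10−3·9/28=253/28; d'=(26−3·9/14)/(253/28)=674/253
row 4: denom=8−2·56/253=1912/253; d'=(-33−2·674/253)/(1912/253)=-9697/1912
back: M4=-9697/1912
back: M3=674/253−56/253·-9697/1912=905/239
back: M2=9/14−9/28·905/239=-549/956
back: M1=-5/2−1/3·-549/956=-2207/956
M: M0=0, M1=-2207/956, M2=-549/956, M3=905/239, M4=-9697/1912, M5=0
seg 0: a=-3, c=M0/2=0, d=(M1−M0)/(6·1)=-2207/5736, b=Δ0−h0·(2M0+M1)/6=13679/5736
seg 1: a=-1, c=M1/2=-2207/1912, d=(M2−M1)/(6·2)=829/5736, b=Δ1−h1·(2M1+M2)/6=3529/2868
seg 2: a=-2, c=M2/2=-549/1912, d=(M3−M2)/(6·3)=4169/17208, b=Δ2−h2·(2M2+M3)/6=-4739/2868
seg 3: a=-3, c=M3/2=905/478, d=(M4−M3)/(6·2)=-16937/22944, b=Δ3−h3·(2M3+M4)/6=18161/5736
seg 4: a=5, c=M4/2=-9697/3824, d=(M5−M4)/(6·2)=9697/22944, b=Δ4−h4·(2M4+M5)/6=5395/2868
t_q=15/4 → seg 2, τ=3/4; S=-2+-4739/2868·τ+-549/1912·τ²+4169/17208·τ³=-403641/122368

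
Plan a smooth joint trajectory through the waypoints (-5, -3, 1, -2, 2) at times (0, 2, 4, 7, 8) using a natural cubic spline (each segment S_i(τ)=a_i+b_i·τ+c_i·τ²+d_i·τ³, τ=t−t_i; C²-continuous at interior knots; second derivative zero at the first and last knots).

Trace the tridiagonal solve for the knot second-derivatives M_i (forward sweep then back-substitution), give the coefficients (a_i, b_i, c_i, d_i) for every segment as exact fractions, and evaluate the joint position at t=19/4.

  seg 0: a=-5 b=119/268 c=0 d=149/1072
  seg 1: a=-3 b=283/134 c=447/536 d=-477/1072
  seg 2: a=1 b=29/268 c=-123/67 d=131/268
  seg 3: a=-2 b=307/134 c=687/268 d=-229/268
S(19/4) = 4369/17152

Δ: Δ0=1, Δ1=2, Δ2=-1, Δ3=4
row 1: diag=8, rhs=6; c'=1/4, d'=3/4
row 2: denom=10−2·1/4=19/2; d'=(-18−2·3/4)/(19/2)=-39/19
row 3: denom=8−3·6/19=134/19; d'=(30−3·-39/19)/(134/19)=687/134
back: M3=687/134
back: M2=-39/19−6/19·687/134=-246/67
back: M1=3/4−1/4·-246/67=447/268
M: M0=0, M1=447/268, M2=-246/67, M3=687/134, M4=0
seg 0: a=-5, c=M0/2=0, d=(M1−M0)/(6·2)=149/1072, b=Δ0−h0·(2M0+M1)/6=119/268
seg 1: a=-3, c=M1/2=447/536, d=(M2−M1)/(6·2)=-477/1072, b=Δ1−h1·(2M1+M2)/6=283/134
seg 2: a=1, c=M2/2=-123/67, d=(M3−M2)/(6·3)=131/268, b=Δ2−h2·(2M2+M3)/6=29/268
seg 3: a=-2, c=M3/2=687/268, d=(M4−M3)/(6·1)=-229/268, b=Δ3−h3·(2M3+M4)/6=307/134
t_q=19/4 → seg 2, τ=3/4; S=1+29/268·τ+-123/67·τ²+131/268·τ³=4369/17152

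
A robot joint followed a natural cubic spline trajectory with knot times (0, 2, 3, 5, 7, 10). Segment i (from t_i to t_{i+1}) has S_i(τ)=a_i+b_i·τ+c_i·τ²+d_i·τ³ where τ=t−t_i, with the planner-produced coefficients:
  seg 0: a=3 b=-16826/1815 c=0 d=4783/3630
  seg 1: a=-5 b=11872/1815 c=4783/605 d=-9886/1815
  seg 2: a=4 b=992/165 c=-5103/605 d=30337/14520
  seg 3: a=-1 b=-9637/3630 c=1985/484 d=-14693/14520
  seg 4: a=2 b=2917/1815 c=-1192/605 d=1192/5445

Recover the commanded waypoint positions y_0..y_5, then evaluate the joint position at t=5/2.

y_0 = S_0(0) = a_0 = 3
y_1 = S_1(0) = a_1 = -5
y_2 = S_2(0) = a_2 = 4
y_3 = S_3(0) = a_3 = -1
y_4 = S_4(0) = a_4 = 2
y_5 = S_4(3) = -5
t_q=5/2 is in segment 1 (τ=1/2); S_1(τ)=-105/242

y_0=3 y_1=-5 y_2=4 y_3=-1 y_4=2 y_5=-5
S(5/2) = -105/242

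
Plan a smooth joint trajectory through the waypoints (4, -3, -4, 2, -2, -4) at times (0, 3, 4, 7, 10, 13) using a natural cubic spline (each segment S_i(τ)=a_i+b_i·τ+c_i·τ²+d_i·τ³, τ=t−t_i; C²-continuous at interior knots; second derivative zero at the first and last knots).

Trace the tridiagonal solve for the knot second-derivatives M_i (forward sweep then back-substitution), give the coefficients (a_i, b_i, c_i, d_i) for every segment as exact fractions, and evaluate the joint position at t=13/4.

Δ: Δ0=-7/3, Δ1=-1, Δ2=2, Δ3=-4/3, Δ4=-2/3
row 1: diag=8, rhs=8; c'=1/8, d'=1
row 2: denom=8−1·1/8=63/8; d'=(18−1·1)/(63/8)=136/63
row 3: denom=12−3·8/21=76/7; d'=(-20−3·136/63)/(76/7)=-139/57
row 4: denom=12−3·21/76=849/76; d'=(4−3·-139/57)/(849/76)=860/849
back: M4=860/849
back: M3=-139/57−21/76·860/849=-2308/849
back: M2=136/63−8/21·-2308/849=904/283
back: M1=1−1/8·904/283=170/283
M: M0=0, M1=170/283, M2=904/283, M3=-2308/849, M4=860/849, M5=0
seg 0: a=4, c=M0/2=0, d=(M1−M0)/(6·3)=85/2547, b=Δ0−h0·(2M0+M1)/6=-2236/849
seg 1: a=-3, c=M1/2=85/283, d=(M2−M1)/(6·1)=367/849, b=Δ1−h1·(2M1+M2)/6=-1471/849
seg 2: a=-4, c=M2/2=452/283, d=(M3−M2)/(6·3)=-2510/7641, b=Δ2−h2·(2M2+M3)/6=140/849
seg 3: a=2, c=M3/2=-1154/849, d=(M4−M3)/(6·3)=176/849, b=Δ3−h3·(2M3+M4)/6=746/849
seg 4: a=-2, c=M4/2=430/849, d=(M5−M4)/(6·3)=-430/7641, b=Δ4−h4·(2M4+M5)/6=-1426/849
t_q=13/4 → seg 1, τ=1/4; S=-3+-1471/849·τ+85/283·τ²+367/849·τ³=-61719/18112

  seg 0: a=4 b=-2236/849 c=0 d=85/2547
  seg 1: a=-3 b=-1471/849 c=85/283 d=367/849
  seg 2: a=-4 b=140/849 c=452/283 d=-2510/7641
  seg 3: a=2 b=746/849 c=-1154/849 d=176/849
  seg 4: a=-2 b=-1426/849 c=430/849 d=-430/7641
S(13/4) = -61719/18112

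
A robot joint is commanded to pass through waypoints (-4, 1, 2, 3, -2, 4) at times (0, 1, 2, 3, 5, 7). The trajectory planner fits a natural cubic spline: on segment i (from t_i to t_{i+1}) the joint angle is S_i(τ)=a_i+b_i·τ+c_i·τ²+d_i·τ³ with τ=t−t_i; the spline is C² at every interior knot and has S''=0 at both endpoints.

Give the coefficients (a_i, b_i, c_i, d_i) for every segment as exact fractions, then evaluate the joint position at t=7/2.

  seg 0: a=-4 b=3851/628 c=0 d=-711/628
  seg 1: a=1 b=859/314 c=-2133/628 d=1043/628
  seg 2: a=2 b=581/628 c=249/157 d=-949/628
  seg 3: a=3 b=-137/314 c=-1851/628 d=1203/1256
  seg 4: a=-2 b=-115/157 c=879/314 d=-293/628
S(7/2) = 21751/10048

Δ: Δ0=5, Δ1=1, Δ2=1, Δ3=-5/2, Δ4=3
row 1: diag=4, rhs=-24; c'=1/4, d'=-6
row 2: denom=4−1·1/4=15/4; d'=(0−1·-6)/(15/4)=8/5
row 3: denom=6−1·4/15=86/15; d'=(-21−1·8/5)/(86/15)=-339/86
row 4: denom=8−2·15/43=314/43; d'=(33−2·-339/86)/(314/43)=879/157
back: M4=879/157
back: M3=-339/86−15/43·879/157=-1851/314
back: M2=8/5−4/15·-1851/314=498/157
back: M1=-6−1/4·498/157=-2133/314
M: M0=0, M1=-2133/314, M2=498/157, M3=-1851/314, M4=879/157, M5=0
seg 0: a=-4, c=M0/2=0, d=(M1−M0)/(6·1)=-711/628, b=Δ0−h0·(2M0+M1)/6=3851/628
seg 1: a=1, c=M1/2=-2133/628, d=(M2−M1)/(6·1)=1043/628, b=Δ1−h1·(2M1+M2)/6=859/314
seg 2: a=2, c=M2/2=249/157, d=(M3−M2)/(6·1)=-949/628, b=Δ2−h2·(2M2+M3)/6=581/628
seg 3: a=3, c=M3/2=-1851/628, d=(M4−M3)/(6·2)=1203/1256, b=Δ3−h3·(2M3+M4)/6=-137/314
seg 4: a=-2, c=M4/2=879/314, d=(M5−M4)/(6·2)=-293/628, b=Δ4−h4·(2M4+M5)/6=-115/157
t_q=7/2 → seg 3, τ=1/2; S=3+-137/314·τ+-1851/628·τ²+1203/1256·τ³=21751/10048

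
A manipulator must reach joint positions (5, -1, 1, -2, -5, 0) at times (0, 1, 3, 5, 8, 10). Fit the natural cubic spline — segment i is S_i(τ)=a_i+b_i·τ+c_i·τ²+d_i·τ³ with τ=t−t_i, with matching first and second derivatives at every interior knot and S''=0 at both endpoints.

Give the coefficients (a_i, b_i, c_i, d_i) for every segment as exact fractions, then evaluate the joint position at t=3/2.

Δ: Δ0=-6, Δ1=1, Δ2=-3/2, Δ3=-1, Δ4=5/2
row 1: diag=6, rhs=42; c'=1/3, d'=7
row 2: denom=8−2·1/3=22/3; d'=(-15−2·7)/(22/3)=-87/22
row 3: denom=10−2·3/11=104/11; d'=(3−2·-87/22)/(104/11)=15/13
row 4: denom=10−3·33/104=941/104; d'=(21−3·15/13)/(941/104)=1824/941
back: M4=1824/941
back: M3=15/13−33/104·1824/941=507/941
back: M2=-87/22−3/11·507/941=-7719/1882
back: M1=7−1/3·-7719/1882=15747/1882
M: M0=0, M1=15747/1882, M2=-7719/1882, M3=507/941, M4=1824/941, M5=0
seg 0: a=5, c=M0/2=0, d=(M1−M0)/(6·1)=5249/3764, b=Δ0−h0·(2M0+M1)/6=-27833/3764
seg 1: a=-1, c=M1/2=15747/3764, d=(M2−M1)/(6·2)=-3911/3764, b=Δ1−h1·(2M1+M2)/6=-6043/1882
seg 2: a=1, c=M2/2=-7719/3764, d=(M3−M2)/(6·2)=2911/7528, b=Δ2−h2·(2M2+M3)/6=1985/1882
seg 3: a=-2, c=M3/2=507/1882, d=(M4−M3)/(6·3)=439/5646, b=Δ3−h3·(2M3+M4)/6=-2360/941
seg 4: a=-5, c=M4/2=912/941, d=(M5−M4)/(6·2)=-152/941, b=Δ4−h4·(2M4+M5)/6=2273/1882
t_q=3/2 → seg 1, τ=1/2; S=-1+-6043/1882·τ+15747/3764·τ²+-3911/3764·τ³=-50873/30112

  seg 0: a=5 b=-27833/3764 c=0 d=5249/3764
  seg 1: a=-1 b=-6043/1882 c=15747/3764 d=-3911/3764
  seg 2: a=1 b=1985/1882 c=-7719/3764 d=2911/7528
  seg 3: a=-2 b=-2360/941 c=507/1882 d=439/5646
  seg 4: a=-5 b=2273/1882 c=912/941 d=-152/941
S(3/2) = -50873/30112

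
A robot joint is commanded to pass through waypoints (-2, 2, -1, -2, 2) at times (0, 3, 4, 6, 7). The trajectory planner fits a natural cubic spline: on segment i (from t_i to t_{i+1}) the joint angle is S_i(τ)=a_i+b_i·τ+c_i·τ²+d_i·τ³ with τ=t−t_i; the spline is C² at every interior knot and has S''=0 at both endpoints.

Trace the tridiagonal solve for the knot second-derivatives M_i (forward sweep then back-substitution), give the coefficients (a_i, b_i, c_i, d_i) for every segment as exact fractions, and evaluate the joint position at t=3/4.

  seg 0: a=-2 b=1151/375 c=0 d=-217/1125
  seg 1: a=2 b=-802/375 c=-217/125 d=328/375
  seg 2: a=-1 b=-224/75 c=111/125 d=533/3000
  seg 3: a=-2 b=2023/750 c=977/500 d=-977/1500
S(3/4) = 353/1600

Δ: Δ0=4/3, Δ1=-3, Δ2=-1/2, Δ3=4
row 1: diag=8, rhs=-26; c'=1/8, d'=-13/4
row 2: denom=6−1·1/8=47/8; d'=(15−1·-13/4)/(47/8)=146/47
row 3: denom=6−2·16/47=250/47; d'=(27−2·146/47)/(250/47)=977/250
back: M3=977/250
back: M2=146/47−16/47·977/250=222/125
back: M1=-13/4−1/8·222/125=-434/125
M: M0=0, M1=-434/125, M2=222/125, M3=977/250, M4=0
seg 0: a=-2, c=M0/2=0, d=(M1−M0)/(6·3)=-217/1125, b=Δ0−h0·(2M0+M1)/6=1151/375
seg 1: a=2, c=M1/2=-217/125, d=(M2−M1)/(6·1)=328/375, b=Δ1−h1·(2M1+M2)/6=-802/375
seg 2: a=-1, c=M2/2=111/125, d=(M3−M2)/(6·2)=533/3000, b=Δ2−h2·(2M2+M3)/6=-224/75
seg 3: a=-2, c=M3/2=977/500, d=(M4−M3)/(6·1)=-977/1500, b=Δ3−h3·(2M3+M4)/6=2023/750
t_q=3/4 → seg 0, τ=3/4; S=-2+1151/375·τ+0·τ²+-217/1125·τ³=353/1600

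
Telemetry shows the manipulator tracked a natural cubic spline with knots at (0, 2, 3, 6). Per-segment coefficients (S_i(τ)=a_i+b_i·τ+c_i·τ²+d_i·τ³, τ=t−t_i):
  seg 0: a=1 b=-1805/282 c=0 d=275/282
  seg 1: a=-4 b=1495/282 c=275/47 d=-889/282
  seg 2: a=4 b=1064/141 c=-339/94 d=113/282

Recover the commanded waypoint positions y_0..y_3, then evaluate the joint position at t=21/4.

y_0 = S_0(0) = a_0 = 1
y_1 = S_1(0) = a_1 = -4
y_2 = S_2(0) = a_2 = 4
y_3 = S_2(3) = 5
t_q=21/4 is in segment 2 (τ=9/4); S_2(τ)=43831/6016

y_0=1 y_1=-4 y_2=4 y_3=5
S(21/4) = 43831/6016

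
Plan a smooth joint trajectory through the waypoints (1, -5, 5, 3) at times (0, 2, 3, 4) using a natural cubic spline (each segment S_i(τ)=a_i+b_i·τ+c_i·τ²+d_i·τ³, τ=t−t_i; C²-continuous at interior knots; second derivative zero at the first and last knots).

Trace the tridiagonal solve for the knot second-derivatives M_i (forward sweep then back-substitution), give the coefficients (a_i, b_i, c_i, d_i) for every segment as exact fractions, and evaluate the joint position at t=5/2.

Δ: Δ0=-3, Δ1=10, Δ2=-2
row 1: diag=6, rhs=78; c'=1/6, d'=13
row 2: denom=4−1·1/6=23/6; d'=(-72−1·13)/(23/6)=-510/23
back: M2=-510/23
back: M1=13−1/6·-510/23=384/23
M: M0=0, M1=384/23, M2=-510/23, M3=0
seg 0: a=1, c=M0/2=0, d=(M1−M0)/(6·2)=32/23, b=Δ0−h0·(2M0+M1)/6=-197/23
seg 1: a=-5, c=M1/2=192/23, d=(M2−M1)/(6·1)=-149/23, b=Δ1−h1·(2M1+M2)/6=187/23
seg 2: a=5, c=M2/2=-255/23, d=(M3−M2)/(6·1)=85/23, b=Δ2−h2·(2M2+M3)/6=124/23
t_q=5/2 → seg 1, τ=1/2; S=-5+187/23·τ+192/23·τ²+-149/23·τ³=63/184

  seg 0: a=1 b=-197/23 c=0 d=32/23
  seg 1: a=-5 b=187/23 c=192/23 d=-149/23
  seg 2: a=5 b=124/23 c=-255/23 d=85/23
S(5/2) = 63/184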